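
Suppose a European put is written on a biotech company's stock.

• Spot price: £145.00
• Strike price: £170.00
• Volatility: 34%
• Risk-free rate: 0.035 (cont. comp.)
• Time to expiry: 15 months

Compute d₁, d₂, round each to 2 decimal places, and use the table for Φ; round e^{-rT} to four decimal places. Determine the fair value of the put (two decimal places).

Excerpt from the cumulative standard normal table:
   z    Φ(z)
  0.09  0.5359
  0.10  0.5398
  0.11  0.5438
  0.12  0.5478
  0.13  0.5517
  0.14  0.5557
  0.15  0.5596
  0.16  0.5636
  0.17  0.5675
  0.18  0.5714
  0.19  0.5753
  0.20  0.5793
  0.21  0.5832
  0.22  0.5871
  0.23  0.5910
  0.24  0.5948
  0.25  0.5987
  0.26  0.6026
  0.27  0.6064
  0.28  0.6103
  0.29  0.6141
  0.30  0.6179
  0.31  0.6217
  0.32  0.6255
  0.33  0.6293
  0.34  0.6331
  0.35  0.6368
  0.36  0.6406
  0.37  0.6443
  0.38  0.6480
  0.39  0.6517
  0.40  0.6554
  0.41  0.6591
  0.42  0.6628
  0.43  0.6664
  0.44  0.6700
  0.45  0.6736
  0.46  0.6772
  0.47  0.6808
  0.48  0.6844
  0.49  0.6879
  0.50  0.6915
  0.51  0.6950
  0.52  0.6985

σ√T = 0.34 × 1.1180 = 0.3801
d₁ = [ln(145/170) + (0.035 + 0.34²/2)·1.25] / 0.3801 = [-0.1591 + 0.1160] / 0.3801 = -0.1133 ⇒ -0.11
d₂ = d₁ − σ√T = -0.1133 − 0.3801 = -0.4934 ⇒ -0.49
e^(−rT) = e^(−0.035·1.25) = 0.9572
N(−d₂) = N(0.49) = 0.6879;  N(−d₁) = N(0.11) = 0.5438
P = 170·0.9572·0.6879 − 145·0.5438 = 111.9378 − 78.8510 = 33.0868

£33.09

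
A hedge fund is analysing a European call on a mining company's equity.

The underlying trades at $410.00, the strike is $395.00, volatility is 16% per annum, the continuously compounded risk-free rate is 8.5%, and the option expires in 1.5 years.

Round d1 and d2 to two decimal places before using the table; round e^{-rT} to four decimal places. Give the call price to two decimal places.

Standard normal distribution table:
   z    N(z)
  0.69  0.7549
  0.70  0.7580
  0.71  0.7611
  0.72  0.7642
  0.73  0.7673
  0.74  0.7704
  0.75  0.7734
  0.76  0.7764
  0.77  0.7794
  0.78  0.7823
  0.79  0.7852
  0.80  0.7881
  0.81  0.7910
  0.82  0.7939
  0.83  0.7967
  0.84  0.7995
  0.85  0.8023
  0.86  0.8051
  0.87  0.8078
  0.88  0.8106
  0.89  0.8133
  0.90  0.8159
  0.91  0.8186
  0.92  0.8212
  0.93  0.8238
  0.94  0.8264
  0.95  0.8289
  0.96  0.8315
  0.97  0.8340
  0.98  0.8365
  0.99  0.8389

$70.94

σ√T = 0.16·√1.5 = 0.1960
ln(S/K) + (r + σ²/2)T = ln(410/395) + (0.085 + 0.16²/2)·1.5 = 0.0373 + 0.1467 = 0.1840
d₁ = 0.1840 / 0.1960 = 0.9388 ≈ 0.94
d₂ = d₁ − σ√T = 0.9388 − 0.1960 = 0.7429 ≈ 0.74
exp(−rT) = exp(−0.085·1.5) = 0.8803
C = 410·N(0.94) − 395·0.8803·N(0.74) = 410·0.8264 − 395·0.8803·0.7704 = 338.8240 − 267.8823 = 70.9417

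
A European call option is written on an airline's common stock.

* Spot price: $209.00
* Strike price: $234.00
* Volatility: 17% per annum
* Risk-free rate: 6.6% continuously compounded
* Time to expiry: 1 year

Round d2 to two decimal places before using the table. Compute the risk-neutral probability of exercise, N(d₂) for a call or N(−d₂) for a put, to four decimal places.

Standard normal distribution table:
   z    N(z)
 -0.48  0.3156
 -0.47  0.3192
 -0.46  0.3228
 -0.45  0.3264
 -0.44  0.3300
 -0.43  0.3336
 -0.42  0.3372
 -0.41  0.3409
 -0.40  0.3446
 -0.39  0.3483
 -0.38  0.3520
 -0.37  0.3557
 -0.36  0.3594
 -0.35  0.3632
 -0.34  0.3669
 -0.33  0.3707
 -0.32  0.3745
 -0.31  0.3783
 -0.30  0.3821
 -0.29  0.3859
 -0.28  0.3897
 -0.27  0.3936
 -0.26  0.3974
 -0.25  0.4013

σ√T = 0.17·√1 = 0.1700
d₁ = [ln(209/234) + (0.066 + 0.17²/2)·1] / 0.1700 = [-0.1130 + 0.0805] / 0.1700 = -0.1914 ⇒ -0.19
d₂ = d₁ − σ√T = -0.1914 − 0.1700 = -0.3614 ⇒ -0.36
Risk-neutral Pr[S_T > K] = N(d₂) = N(-0.36) = 0.3594

0.3594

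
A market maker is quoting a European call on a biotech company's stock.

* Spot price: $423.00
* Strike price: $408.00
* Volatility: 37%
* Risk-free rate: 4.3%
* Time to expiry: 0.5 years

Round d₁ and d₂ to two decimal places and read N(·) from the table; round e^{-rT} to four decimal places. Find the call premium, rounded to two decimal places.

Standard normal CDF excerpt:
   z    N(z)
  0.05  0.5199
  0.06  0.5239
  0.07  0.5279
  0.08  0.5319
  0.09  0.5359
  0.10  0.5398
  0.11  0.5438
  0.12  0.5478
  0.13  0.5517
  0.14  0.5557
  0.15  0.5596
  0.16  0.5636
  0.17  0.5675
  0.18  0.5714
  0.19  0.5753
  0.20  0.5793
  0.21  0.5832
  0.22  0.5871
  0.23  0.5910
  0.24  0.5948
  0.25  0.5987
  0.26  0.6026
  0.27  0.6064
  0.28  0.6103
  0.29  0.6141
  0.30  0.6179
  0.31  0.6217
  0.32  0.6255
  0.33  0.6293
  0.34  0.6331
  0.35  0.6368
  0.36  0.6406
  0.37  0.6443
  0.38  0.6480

σ√T = 0.37 × 0.7071 = 0.2616
d₁ = [ln(423/408) + (0.043 + ½·0.37²)·0.5] / (σ√T) = (0.0361 + 0.0557) / 0.2616 = 0.3510 → 0.35
d₂ = 0.3510 − 0.2616 = 0.0894 → 0.09
exp(−rT) = exp(−0.043·0.5) = 0.9787
C = 423·N(0.35) − 408·0.9787·N(0.09) = 423·0.6368 − 408·0.9787·0.5359 = 269.3664 − 213.9900 = 55.3764

$55.38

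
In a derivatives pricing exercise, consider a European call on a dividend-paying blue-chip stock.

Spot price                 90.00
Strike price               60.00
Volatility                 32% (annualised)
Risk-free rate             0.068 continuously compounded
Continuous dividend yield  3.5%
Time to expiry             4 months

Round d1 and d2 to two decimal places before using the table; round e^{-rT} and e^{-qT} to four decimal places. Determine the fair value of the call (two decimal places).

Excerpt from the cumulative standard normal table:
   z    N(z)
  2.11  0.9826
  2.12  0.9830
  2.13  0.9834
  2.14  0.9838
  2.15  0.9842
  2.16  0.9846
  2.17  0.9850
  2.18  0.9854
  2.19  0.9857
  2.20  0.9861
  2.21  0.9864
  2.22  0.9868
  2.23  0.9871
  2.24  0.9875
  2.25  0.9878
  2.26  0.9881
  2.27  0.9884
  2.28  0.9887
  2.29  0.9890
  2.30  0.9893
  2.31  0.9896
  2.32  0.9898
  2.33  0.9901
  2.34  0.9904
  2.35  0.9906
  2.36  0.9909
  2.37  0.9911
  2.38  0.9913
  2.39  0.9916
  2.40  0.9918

30.37

T = 0.3333;  σ√T = 0.1848
ln(S/K) + (r − q + σ²/2)T = ln(90/60) + (0.068 − 0.035 + 0.32²/2)·0.3333 = 0.4055 + 0.0281 = 0.4335
d₁ = 0.4335 / 0.1848 = 2.3466 which rounds to 2.35
d₂ = d₁ − σ√T = 2.3466 − 0.1848 = 2.1618 which rounds to 2.16
e^(−qT) = e^(−0.035·0.3333) = 0.9884;  e^(−rT) = e^(−0.068·0.3333) = 0.9776
N(d₁) = N(2.35) = 0.9906;  N(d₂) = N(2.16) = 0.9846
C = 90·0.9884·0.9906 − 60·0.9776·0.9846 = 88.1198 − 57.7527 = 30.3671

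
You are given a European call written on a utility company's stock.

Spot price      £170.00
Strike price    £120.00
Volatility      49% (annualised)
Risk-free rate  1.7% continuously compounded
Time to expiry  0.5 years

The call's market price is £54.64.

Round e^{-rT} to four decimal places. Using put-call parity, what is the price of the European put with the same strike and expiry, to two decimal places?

£3.62

e^(−rT) = e^(−0.017·0.5) = 0.9915
Put-call parity: C − P = S − K·e^(−rT) = 170 − 120·0.9915 = 170 − 118.9800 = 51.0200
P = C − (C − P) = 54.64 − (51.0200) = 3.6200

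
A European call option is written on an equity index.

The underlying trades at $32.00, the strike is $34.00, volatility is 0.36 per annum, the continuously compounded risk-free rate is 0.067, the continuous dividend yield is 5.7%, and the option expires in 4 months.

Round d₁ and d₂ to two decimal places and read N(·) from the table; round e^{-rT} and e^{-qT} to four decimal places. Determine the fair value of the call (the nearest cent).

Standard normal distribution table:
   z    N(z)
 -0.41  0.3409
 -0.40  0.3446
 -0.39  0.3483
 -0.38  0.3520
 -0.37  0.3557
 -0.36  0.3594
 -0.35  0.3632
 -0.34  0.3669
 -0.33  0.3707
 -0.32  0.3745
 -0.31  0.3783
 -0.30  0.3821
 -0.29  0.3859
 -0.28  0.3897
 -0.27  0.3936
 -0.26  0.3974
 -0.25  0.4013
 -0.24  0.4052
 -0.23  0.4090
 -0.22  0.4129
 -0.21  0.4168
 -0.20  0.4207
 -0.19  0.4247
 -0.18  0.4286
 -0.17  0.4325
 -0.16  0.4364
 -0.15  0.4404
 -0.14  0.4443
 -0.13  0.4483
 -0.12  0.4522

σ√T = 0.36·√0.3333 = 0.2078
ln(S/K) + (r − q + σ²/2)T = ln(32/34) + (0.067 − 0.057 + 0.36²/2)·0.3333 = -0.0606 + 0.0249 = -0.0357
d₁ = -0.0357 / 0.2078 = -0.1717 which rounds to -0.17
d₂ = d₁ − σ√T = -0.1717 − 0.2078 = -0.3796 which rounds to -0.38
e^(−qT) = e^(−0.057·0.3333) = 0.9812;  e^(−rT) = e^(−0.067·0.3333) = 0.9779
N(d₁) = N(-0.17) = 0.4325;  N(d₂) = N(-0.38) = 0.3520
C = 32·0.9812·0.4325 − 34·0.9779·0.3520 = 13.5798 − 11.7035 = 1.8763

$1.88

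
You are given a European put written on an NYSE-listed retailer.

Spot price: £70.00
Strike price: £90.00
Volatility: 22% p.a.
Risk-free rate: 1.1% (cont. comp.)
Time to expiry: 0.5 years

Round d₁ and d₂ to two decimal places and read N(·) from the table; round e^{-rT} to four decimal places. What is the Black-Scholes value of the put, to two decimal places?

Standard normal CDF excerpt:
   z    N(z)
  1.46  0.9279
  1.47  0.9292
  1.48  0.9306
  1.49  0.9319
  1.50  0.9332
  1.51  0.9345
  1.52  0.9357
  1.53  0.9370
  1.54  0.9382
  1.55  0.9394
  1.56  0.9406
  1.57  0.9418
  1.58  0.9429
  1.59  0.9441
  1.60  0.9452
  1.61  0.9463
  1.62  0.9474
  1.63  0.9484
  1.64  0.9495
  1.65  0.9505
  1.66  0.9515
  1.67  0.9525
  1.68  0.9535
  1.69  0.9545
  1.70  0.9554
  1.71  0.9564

σ√T = 0.22 × 0.7071 = 0.1556
ln(S/K) + (r + σ²/2)T = ln(70/90) + (0.011 + 0.22²/2)·0.5 = -0.2513 + 0.0176 = -0.2337
d₁ = -0.2337 / 0.1556 = -1.5024 → -1.50
d₂ = d₁ − σ√T = -1.5024 − 0.1556 = -1.6579 → -1.66
e^(−rT) = e^(−0.011·0.5) = 0.9945
P = 90·0.9945·N(1.66) − 70·N(1.50) = 90·0.9945·0.9515 − 70·0.9332 = 85.1640 − 65.3240 = 19.8400

£19.84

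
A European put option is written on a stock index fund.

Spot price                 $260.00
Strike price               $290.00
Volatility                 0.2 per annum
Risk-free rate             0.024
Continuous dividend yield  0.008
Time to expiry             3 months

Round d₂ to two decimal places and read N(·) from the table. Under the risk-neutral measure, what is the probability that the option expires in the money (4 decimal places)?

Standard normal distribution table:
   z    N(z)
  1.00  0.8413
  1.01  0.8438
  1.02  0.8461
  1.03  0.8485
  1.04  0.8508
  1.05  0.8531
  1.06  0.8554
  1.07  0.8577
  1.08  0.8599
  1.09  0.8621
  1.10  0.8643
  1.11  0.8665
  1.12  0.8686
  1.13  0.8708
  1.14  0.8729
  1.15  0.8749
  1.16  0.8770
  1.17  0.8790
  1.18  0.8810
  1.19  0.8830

σ√T = 0.2·√0.25 = 0.1000
d₁ = [ln(260/290) + (0.024 − 0.008 + ½·0.2²)·0.25] / (σ√T) = (-0.1092 + 0.0090) / 0.1000 = -1.0020 which rounds to -1.00
d₂ = -1.0020 − 0.1000 = -1.1020 which rounds to -1.10
Risk-neutral Pr[S_T < K] = N(−d₂) = N(1.10) = 0.8643

0.8643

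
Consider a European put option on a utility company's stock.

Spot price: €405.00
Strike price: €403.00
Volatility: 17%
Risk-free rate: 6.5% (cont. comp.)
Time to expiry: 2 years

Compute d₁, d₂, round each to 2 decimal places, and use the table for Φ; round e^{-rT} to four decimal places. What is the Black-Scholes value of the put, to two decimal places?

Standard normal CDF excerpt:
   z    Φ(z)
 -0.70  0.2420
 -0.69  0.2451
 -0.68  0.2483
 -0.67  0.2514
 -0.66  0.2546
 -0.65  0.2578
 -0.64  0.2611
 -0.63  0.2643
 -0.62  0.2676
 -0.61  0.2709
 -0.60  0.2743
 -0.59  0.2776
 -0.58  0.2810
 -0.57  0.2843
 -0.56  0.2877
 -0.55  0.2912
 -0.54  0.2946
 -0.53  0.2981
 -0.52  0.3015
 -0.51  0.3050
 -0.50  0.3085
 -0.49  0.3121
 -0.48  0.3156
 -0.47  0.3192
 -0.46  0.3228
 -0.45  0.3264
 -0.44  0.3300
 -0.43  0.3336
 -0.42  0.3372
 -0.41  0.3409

€16.22

σ√T = 0.17·√2 = 0.2404
d₁ = [ln(405/403) + (0.065 + ½·0.17²)·2] / (σ√T) = (0.0050 + 0.1589) / 0.2404 = 0.6815 ≈ 0.68
d₂ = 0.6815 − 0.2404 = 0.4411 ≈ 0.44
e^(−rT) = e^(−0.065·2) = 0.8781
P = 403·0.8781·N(-0.44) − 405·N(-0.68) = 403·0.8781·0.3300 − 405·0.2483 = 116.7785 − 100.5615 = 16.2170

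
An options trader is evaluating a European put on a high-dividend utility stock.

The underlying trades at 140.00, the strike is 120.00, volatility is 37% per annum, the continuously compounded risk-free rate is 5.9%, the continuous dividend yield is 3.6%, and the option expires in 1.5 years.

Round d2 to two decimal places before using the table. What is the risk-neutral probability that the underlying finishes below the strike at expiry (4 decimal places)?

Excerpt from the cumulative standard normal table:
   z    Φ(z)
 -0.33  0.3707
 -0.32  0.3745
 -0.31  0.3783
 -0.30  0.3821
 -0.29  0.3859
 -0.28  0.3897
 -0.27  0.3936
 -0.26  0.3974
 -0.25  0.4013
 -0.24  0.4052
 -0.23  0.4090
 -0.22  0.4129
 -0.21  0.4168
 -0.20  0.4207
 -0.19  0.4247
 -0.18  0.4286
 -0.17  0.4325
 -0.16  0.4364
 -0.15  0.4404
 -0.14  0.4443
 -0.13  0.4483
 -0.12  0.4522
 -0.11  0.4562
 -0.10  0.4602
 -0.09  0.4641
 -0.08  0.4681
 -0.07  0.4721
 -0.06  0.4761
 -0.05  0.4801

T = 1.5;  σ√T = 0.4532
ln(S/K) + (r − q + σ²/2)T = ln(140/120) + (0.059 − 0.036 + 0.37²/2)·1.5 = 0.1542 + 0.1372 = 0.2913
d₁ = 0.2913 / 0.4532 = 0.6429 which rounds to 0.64
d₂ = d₁ − σ√T = 0.6429 − 0.4532 = 0.1897 which rounds to 0.19
Pr(exercise) under Q = N(−d₂) = N(-0.19) = 0.4247

0.4247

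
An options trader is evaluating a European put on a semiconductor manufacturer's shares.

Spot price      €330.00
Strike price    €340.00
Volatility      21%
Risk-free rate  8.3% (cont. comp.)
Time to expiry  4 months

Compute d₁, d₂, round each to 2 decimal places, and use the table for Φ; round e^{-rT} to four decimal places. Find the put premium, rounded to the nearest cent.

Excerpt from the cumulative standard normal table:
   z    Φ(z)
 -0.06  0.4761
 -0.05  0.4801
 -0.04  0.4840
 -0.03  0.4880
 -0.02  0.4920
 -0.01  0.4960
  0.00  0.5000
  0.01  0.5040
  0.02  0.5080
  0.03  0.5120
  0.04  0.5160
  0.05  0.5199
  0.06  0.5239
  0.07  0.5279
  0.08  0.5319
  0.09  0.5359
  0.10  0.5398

€16.19

T = 0.3333;  σ√T = 0.1212
d₁ = [ln(330/340) + (0.083 + 0.21²/2)·0.3333] / 0.1212 = [-0.0299 + 0.0350] / 0.1212 = 0.0426 → 0.04
d₂ = d₁ − σ√T = 0.0426 − 0.1212 = -0.0787 → -0.08
e^(−rT) = e^(−0.083·0.3333) = 0.9727
P = 340·0.9727·N(0.08) − 330·N(-0.04) = 340·0.9727·0.5319 − 330·0.4840 = 175.9089 − 159.7200 = 16.1889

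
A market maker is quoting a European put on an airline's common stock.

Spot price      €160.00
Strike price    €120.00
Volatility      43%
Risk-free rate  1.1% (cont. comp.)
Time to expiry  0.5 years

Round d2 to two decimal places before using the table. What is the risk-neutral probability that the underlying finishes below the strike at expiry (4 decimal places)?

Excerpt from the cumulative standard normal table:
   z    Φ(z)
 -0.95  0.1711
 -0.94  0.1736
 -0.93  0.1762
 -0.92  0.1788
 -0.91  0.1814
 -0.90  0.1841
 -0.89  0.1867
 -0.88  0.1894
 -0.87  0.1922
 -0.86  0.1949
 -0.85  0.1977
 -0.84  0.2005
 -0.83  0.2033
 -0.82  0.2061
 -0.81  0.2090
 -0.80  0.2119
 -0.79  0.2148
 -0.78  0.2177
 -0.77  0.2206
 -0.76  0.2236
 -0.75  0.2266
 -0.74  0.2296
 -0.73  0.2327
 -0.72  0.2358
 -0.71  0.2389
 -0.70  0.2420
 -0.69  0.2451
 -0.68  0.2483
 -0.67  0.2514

σ√T = 0.43 × 0.7071 = 0.3041
d₁ = [ln(160/120) + (0.011 + 0.43²/2)·0.5] / 0.3041 = [0.2877 + 0.0517] / 0.3041 = 1.1163 ⇒ 1.12
d₂ = d₁ − σ√T = 1.1163 − 0.3041 = 0.8122 ⇒ 0.81
Pr(exercise) under Q = N(−d₂) = N(-0.81) = 0.2090

0.2090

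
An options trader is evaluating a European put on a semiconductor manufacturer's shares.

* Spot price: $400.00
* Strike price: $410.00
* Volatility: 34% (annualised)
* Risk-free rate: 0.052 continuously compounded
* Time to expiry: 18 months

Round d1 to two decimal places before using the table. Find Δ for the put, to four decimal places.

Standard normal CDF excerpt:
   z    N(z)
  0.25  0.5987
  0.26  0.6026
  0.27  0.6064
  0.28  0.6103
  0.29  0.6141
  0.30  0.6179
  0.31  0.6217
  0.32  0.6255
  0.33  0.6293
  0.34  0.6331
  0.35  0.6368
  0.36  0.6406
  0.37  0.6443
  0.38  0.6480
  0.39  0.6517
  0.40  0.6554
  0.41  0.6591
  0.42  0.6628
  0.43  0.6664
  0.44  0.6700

σ√T = 0.34 × 1.2247 = 0.4164
d₁ = [ln(400/410) + (0.052 + 0.34²/2)·1.5] / 0.4164 = [-0.0247 + 0.1647] / 0.4164 = 0.3362 ⇒ 0.34
N(d₁) = N(0.34) = 0.6331
Δ_put = N(d₁) − 1 = 0.6331 − 1 = -0.3669

-0.3669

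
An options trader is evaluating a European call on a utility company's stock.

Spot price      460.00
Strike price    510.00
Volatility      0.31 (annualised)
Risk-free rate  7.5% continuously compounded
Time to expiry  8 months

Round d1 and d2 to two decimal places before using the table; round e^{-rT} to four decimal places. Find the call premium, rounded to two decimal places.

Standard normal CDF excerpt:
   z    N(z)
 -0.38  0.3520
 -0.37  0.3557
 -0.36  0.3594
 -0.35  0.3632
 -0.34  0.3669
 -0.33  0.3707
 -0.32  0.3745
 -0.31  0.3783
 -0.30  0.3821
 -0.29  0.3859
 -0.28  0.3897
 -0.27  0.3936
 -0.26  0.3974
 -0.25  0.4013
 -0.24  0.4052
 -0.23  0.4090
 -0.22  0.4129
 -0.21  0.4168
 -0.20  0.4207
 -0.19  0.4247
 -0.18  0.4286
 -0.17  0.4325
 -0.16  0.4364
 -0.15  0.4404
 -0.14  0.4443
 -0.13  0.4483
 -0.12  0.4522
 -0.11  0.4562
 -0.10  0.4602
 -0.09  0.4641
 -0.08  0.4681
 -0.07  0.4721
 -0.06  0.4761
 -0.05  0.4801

37.34

σ√T = 0.31·√0.6667 = 0.2531
d₁ = [ln(460/510) + (0.075 + ½·0.31²)·0.6667] / (σ√T) = (-0.1032 + 0.0820) / 0.2531 = -0.0836 which rounds to -0.08
d₂ = -0.0836 − 0.2531 = -0.3367 which rounds to -0.34
exp(−rT) = exp(−0.075·0.6667) = 0.9512
C = 460·N(-0.08) − 510·0.9512·N(-0.34) = 460·0.4681 − 510·0.9512·0.3669 = 215.3260 − 177.9876 = 37.3384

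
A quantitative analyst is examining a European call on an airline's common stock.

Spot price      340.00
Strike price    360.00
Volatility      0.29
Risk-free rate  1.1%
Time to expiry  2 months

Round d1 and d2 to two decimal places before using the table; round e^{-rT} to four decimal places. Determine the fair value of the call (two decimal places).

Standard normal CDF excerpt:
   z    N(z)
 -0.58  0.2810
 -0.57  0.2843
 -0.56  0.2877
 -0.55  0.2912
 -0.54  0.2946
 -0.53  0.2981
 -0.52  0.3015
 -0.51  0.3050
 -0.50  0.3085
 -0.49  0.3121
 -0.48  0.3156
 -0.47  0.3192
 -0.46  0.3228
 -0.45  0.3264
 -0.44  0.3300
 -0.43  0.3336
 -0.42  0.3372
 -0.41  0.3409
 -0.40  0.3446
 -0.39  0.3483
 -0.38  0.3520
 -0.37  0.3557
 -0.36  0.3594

T = 0.1667;  σ√T = 0.1184
d₁ = [ln(340/360) + (0.011 + ½·0.29²)·0.1667] / (σ√T) = (-0.0572 + 0.0088) / 0.1184 = -0.4081 which rounds to -0.41
d₂ = -0.4081 − 0.1184 = -0.5265 which rounds to -0.53
e^(−rT) = e^(−0.011·0.1667) = 0.9982
C = 340·N(-0.41) − 360·0.9982·N(-0.53) = 340·0.3409 − 360·0.9982·0.2981 = 115.9060 − 107.1228 = 8.7832

8.78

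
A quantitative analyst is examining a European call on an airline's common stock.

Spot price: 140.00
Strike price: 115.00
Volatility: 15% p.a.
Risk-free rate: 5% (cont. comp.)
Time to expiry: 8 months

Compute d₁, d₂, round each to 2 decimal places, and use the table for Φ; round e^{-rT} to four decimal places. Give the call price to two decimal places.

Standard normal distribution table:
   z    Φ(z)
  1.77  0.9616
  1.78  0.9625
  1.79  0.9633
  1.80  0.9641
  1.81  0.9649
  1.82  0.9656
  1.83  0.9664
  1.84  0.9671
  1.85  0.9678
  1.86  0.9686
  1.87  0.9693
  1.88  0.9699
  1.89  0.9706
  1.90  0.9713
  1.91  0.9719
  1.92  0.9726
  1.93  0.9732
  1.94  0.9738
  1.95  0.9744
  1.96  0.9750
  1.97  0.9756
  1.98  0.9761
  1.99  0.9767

T = 0.6667;  σ√T = 0.1225
d₁ = [ln(140/115) + (0.05 + ½·0.15²)·0.6667] / (σ√T) = (0.1967 + 0.0408) / 0.1225 = 1.9395 which rounds to 1.94
d₂ = 1.9395 − 0.1225 = 1.8171 which rounds to 1.82
e^(−rT) = e^(−0.05·0.6667) = 0.9672
C = 140·N(1.94) − 115·0.9672·N(1.82) = 140·0.9738 − 115·0.9672·0.9656 = 136.3320 − 107.4018 = 28.9302

28.93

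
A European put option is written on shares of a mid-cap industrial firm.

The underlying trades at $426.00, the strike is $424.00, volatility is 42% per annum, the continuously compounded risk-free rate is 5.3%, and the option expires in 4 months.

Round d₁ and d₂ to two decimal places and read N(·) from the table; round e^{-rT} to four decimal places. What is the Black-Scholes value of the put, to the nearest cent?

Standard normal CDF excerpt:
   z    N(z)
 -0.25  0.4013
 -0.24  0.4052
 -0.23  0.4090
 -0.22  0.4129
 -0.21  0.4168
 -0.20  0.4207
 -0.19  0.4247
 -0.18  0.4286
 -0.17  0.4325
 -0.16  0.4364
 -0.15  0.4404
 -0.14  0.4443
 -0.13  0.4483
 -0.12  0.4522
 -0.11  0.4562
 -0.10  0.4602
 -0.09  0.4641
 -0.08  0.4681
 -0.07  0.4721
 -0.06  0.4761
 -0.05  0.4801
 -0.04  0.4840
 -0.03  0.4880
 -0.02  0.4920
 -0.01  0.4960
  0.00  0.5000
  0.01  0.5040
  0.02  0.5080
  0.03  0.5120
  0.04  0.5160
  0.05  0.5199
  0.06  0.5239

σ√T = 0.42·√0.3333 = 0.2425
ln(S/K) + (r + σ²/2)T = ln(426/424) + (0.053 + 0.42²/2)·0.3333 = 0.0047 + 0.0471 = 0.0518
d₁ = 0.0518 / 0.2425 = 0.2135 which rounds to 0.21
d₂ = d₁ − σ√T = 0.2135 − 0.2425 = -0.0290 which rounds to -0.03
exp(−rT) = exp(−0.053·0.3333) = 0.9825
N(−d₂) = N(0.03) = 0.5120;  N(−d₁) = N(-0.21) = 0.4168
P = 424·0.9825·0.5120 − 426·0.4168 = 213.2890 − 177.5568 = 35.7322

$35.73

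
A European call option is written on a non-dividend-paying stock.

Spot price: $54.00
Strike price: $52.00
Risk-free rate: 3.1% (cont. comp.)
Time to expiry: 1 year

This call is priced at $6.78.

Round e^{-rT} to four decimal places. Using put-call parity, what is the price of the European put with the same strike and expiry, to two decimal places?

exp(−rT) = exp(−0.031·1) = 0.9695
Put-call parity: C − P = S − K·e^(−rT) = 54 − 52·0.9695 = 54 − 50.4140 = 3.5860
P = C − (C − P) = 6.78 − (3.5860) = 3.1940

$3.19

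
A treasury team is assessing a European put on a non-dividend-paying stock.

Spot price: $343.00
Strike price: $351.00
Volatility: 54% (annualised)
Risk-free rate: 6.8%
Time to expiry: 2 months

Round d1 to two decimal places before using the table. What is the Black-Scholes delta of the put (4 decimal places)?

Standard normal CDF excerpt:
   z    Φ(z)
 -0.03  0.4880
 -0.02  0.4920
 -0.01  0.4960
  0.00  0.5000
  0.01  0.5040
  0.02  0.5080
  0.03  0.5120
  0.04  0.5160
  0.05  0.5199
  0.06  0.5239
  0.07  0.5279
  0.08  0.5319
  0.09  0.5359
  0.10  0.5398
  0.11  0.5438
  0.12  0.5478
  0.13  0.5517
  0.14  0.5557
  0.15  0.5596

σ√T = 0.54·√0.1667 = 0.2205
d₁ = [ln(343/351) + (0.068 + 0.54²/2)·0.1667] / 0.2205 = [-0.0231 + 0.0356] / 0.2205 = 0.0571 → 0.06
N(d₁) = N(0.06) = 0.5239
Δ_put = N(d₁) − 1 = 0.5239 − 1 = -0.4761

-0.4761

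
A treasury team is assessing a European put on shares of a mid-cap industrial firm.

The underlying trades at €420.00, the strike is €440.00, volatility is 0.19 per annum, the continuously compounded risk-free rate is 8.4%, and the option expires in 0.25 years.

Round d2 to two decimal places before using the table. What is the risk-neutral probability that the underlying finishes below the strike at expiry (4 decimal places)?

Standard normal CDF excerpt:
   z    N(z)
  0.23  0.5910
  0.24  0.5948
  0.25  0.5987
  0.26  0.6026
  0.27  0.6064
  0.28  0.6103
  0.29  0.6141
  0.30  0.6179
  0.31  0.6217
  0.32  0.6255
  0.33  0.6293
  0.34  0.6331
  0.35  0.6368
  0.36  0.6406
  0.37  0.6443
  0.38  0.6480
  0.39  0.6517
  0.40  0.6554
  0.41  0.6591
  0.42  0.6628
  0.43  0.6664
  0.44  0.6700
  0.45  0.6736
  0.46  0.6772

σ√T = 0.19·√0.25 = 0.0950
d₁ = [ln(420/440) + (0.084 + 0.19²/2)·0.25] / 0.0950 = [-0.0465 + 0.0255] / 0.0950 = -0.2211 ⇒ -0.22
d₂ = d₁ − σ√T = -0.2211 − 0.0950 = -0.3161 ⇒ -0.32
Pr(exercise) under Q = N(−d₂) = N(0.32) = 0.6255

0.6255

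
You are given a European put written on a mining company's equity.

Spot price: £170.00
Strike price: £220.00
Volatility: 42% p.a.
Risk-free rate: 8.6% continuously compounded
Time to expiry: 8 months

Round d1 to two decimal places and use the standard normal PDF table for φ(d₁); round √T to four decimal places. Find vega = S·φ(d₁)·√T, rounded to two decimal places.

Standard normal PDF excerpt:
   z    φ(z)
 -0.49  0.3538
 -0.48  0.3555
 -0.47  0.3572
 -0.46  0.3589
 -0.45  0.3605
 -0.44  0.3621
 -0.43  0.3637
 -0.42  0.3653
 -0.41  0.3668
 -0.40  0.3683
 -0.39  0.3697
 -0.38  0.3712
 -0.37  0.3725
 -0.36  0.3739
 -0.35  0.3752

50.91

T = 0.6667;  σ√T = 0.3429
d₁ = [ln(170/220) + (0.086 + 0.42²/2)·0.6667] / 0.3429 = [-0.2578 + 0.1161] / 0.3429 = -0.4132 ≈ -0.41
√T = √0.6667 = 0.8165
φ(d₁) = φ(-0.41) = 0.3668
vega = S·φ(d₁)·√T = 170·0.3668·0.8165 = 50.9137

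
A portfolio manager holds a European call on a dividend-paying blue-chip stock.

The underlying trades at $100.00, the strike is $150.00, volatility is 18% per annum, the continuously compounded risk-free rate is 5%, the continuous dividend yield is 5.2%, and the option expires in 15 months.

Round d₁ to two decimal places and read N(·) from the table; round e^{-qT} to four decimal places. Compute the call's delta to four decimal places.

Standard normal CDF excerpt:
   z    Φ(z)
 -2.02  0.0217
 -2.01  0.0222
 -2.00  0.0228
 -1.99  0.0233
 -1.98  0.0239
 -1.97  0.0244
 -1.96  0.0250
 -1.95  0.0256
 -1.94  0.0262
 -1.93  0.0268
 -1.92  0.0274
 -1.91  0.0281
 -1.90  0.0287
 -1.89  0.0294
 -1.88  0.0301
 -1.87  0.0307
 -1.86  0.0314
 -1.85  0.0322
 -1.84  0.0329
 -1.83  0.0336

T = 1.25;  σ√T = 0.2012
d₁ = [ln(100/150) + (0.05 − 0.052 + 0.18²/2)·1.25] / 0.2012 = [-0.4055 + 0.0178] / 0.2012 = -1.9266 which rounds to -1.93
N(d₁) = N(-1.93) = 0.0268
Δ_call = e^(−qT)·N(d₁) = 0.9371·0.0268 = 0.0251

0.0251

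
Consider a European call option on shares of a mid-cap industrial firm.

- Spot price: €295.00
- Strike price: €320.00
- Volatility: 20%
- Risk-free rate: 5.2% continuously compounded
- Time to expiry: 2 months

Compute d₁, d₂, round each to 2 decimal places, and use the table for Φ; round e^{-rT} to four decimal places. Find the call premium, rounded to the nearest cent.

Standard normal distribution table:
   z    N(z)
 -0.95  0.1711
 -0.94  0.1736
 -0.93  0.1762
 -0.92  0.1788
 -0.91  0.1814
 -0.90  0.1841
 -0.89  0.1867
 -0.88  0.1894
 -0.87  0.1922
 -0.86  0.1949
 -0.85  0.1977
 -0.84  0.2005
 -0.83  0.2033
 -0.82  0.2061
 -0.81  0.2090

€2.42

T = 0.1667;  σ√T = 0.0816
d₁ = [ln(295/320) + (0.052 + ½·0.2²)·0.1667] / (σ√T) = (-0.0813 + 0.0120) / 0.0816 = -0.8493 ⇒ -0.85
d₂ = -0.8493 − 0.0816 = -0.9310 ⇒ -0.93
e^(−rT) = e^(−0.052·0.1667) = 0.9914
C = 295·N(-0.85) − 320·0.9914·N(-0.93) = 295·0.1977 − 320·0.9914·0.1762 = 58.3215 − 55.8991 = 2.4224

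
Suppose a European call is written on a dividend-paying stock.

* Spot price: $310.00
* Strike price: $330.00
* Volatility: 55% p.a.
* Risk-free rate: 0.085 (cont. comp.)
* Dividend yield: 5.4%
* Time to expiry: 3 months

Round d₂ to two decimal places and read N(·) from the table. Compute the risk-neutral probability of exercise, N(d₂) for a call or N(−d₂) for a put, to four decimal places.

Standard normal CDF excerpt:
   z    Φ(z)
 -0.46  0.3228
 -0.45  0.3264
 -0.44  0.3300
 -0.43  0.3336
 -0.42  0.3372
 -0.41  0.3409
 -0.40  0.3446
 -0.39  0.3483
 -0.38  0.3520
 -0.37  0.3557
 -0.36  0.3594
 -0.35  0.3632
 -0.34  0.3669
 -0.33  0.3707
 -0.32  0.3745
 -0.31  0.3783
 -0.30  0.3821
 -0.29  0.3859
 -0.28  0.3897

T = 0.25;  σ√T = 0.2750
d₁ = [ln(310/330) + (0.085 − 0.054 + 0.55²/2)·0.25] / 0.2750 = [-0.0625 + 0.0456] / 0.2750 = -0.0617 ⇒ -0.06
d₂ = d₁ − σ√T = -0.0617 − 0.2750 = -0.3367 ⇒ -0.34
Risk-neutral Pr[S_T > K] = N(d₂) = N(-0.34) = 0.3669

0.3669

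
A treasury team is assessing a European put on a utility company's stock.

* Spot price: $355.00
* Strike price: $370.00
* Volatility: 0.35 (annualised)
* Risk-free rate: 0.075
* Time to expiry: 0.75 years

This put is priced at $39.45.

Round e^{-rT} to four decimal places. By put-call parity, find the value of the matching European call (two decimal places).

e^(−rT) = e^(−0.075·0.75) = 0.9453
Put-call parity: C − P = S − K·e^(−rT) = 355 − 370·0.9453 = 355 − 349.7610 = 5.2390
C = P + (C − P) = 39.45 + (5.2390) = 44.6890

$44.69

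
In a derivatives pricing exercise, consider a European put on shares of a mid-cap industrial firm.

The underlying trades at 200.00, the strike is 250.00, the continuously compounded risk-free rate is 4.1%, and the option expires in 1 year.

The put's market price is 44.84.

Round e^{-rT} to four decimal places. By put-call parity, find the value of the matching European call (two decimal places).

e^(−rT) = e^(−0.041·1) = 0.9598
Put-call parity: C − P = S − K·e^(−rT) = 200 − 250·0.9598 = 200 − 239.9500 = -39.9500
C = P + (C − P) = 44.84 + (-39.9500) = 4.8900

4.89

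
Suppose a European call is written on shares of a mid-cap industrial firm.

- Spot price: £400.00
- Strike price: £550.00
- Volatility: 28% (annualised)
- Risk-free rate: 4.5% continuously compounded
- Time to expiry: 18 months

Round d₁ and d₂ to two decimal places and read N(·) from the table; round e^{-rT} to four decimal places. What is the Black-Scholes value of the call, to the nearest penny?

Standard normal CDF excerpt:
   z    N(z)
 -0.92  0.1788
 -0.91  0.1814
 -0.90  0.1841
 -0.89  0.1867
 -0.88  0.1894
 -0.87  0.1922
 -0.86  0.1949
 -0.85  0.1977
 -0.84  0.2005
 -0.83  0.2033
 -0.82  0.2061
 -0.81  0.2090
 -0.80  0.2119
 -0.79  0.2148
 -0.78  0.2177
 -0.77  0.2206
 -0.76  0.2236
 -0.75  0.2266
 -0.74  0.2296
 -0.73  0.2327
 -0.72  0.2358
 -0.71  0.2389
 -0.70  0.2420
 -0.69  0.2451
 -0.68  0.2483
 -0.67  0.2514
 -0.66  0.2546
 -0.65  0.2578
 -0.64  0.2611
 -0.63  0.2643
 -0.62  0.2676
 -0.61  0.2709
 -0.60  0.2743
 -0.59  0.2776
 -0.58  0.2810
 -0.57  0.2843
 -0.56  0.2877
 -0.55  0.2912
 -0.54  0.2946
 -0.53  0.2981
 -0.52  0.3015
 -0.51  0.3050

T = 1.5;  σ√T = 0.3429
d₁ = [ln(400/550) + (0.045 + ½·0.28²)·1.5] / (σ√T) = (-0.3185 + 0.1263) / 0.3429 = -0.5603 → -0.56
d₂ = -0.5603 − 0.3429 = -0.9033 → -0.90
exp(−rT) = exp(−0.045·1.5) = 0.9347
N(d₁) = N(-0.56) = 0.2877;  N(d₂) = N(-0.90) = 0.1841
C = 400·0.2877 − 550·0.9347·0.1841 = 115.0800 − 94.6430 = 20.4370

£20.44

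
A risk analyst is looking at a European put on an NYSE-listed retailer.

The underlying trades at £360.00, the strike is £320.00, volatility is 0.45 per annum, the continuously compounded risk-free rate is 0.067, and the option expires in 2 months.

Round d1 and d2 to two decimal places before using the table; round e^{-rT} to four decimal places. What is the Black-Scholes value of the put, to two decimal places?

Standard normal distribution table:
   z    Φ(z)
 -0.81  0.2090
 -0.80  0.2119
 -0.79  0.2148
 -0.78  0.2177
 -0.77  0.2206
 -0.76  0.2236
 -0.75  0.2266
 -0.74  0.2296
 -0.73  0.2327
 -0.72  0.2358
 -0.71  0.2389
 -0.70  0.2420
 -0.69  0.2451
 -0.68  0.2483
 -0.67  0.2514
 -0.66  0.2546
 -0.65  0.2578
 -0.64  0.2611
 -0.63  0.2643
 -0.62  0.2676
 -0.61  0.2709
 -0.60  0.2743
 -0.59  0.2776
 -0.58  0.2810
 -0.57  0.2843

£8.40

T = 0.1667;  σ√T = 0.1837
d₁ = [ln(360/320) + (0.067 + ½·0.45²)·0.1667] / (σ√T) = (0.1178 + 0.0280) / 0.1837 = 0.7938 → 0.79
d₂ = 0.7938 − 0.1837 = 0.6101 → 0.61
exp(−rT) = exp(−0.067·0.1667) = 0.9889
N(−d₂) = N(-0.61) = 0.2709;  N(−d₁) = N(-0.79) = 0.2148
P = 320·0.9889·0.2709 − 360·0.2148 = 85.7258 − 77.3280 = 8.3978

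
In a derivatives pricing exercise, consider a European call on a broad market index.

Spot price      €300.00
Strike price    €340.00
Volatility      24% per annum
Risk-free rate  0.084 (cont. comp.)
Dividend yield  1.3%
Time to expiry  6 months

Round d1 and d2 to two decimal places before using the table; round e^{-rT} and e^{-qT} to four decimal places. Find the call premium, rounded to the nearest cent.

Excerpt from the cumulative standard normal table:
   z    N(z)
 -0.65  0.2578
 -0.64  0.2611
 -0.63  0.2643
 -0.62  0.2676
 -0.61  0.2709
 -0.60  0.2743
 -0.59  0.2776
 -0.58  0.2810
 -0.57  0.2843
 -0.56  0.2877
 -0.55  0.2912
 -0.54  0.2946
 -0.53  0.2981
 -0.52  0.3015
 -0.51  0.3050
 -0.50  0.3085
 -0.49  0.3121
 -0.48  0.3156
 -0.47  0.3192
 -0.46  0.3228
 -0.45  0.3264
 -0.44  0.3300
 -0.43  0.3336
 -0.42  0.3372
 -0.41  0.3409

σ√T = 0.24·√0.5 = 0.1697
d₁ = [ln(300/340) + (0.084 − 0.013 + 0.24²/2)·0.5] / 0.1697 = [-0.1252 + 0.0499] / 0.1697 = -0.4435 ⇒ -0.44
d₂ = d₁ − σ√T = -0.4435 − 0.1697 = -0.6132 ⇒ -0.61
exp(−qT) = exp(−0.013·0.5) = 0.9935;  exp(−rT) = exp(−0.084·0.5) = 0.9589
N(d₁) = N(-0.44) = 0.3300;  N(d₂) = N(-0.61) = 0.2709
C = 300·0.9935·0.3300 − 340·0.9589·0.2709 = 98.3565 − 88.3204 = 10.0361

€10.04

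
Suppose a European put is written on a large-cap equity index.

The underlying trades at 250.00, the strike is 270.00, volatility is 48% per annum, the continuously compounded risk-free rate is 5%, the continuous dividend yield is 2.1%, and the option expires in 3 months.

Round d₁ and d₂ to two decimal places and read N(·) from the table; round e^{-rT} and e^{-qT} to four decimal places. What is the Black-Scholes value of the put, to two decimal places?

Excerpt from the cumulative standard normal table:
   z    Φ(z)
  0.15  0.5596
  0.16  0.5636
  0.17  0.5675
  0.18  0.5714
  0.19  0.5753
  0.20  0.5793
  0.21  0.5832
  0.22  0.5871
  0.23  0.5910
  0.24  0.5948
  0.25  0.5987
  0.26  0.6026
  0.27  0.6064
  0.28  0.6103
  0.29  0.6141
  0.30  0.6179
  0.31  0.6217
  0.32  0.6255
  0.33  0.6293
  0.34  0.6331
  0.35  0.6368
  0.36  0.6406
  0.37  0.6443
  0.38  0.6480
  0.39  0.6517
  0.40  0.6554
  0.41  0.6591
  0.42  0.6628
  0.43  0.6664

34.61

T = 0.25;  σ√T = 0.2400
d₁ = [ln(250/270) + (0.05 − 0.021 + ½·0.48²)·0.25] / (σ√T) = (-0.0770 + 0.0360) / 0.2400 = -0.1705 ≈ -0.17
d₂ = -0.1705 − 0.2400 = -0.4105 ≈ -0.41
e^(−qT) = e^(−0.021·0.25) = 0.9948;  e^(−rT) = e^(−0.05·0.25) = 0.9876
N(−d₂) = N(0.41) = 0.6591;  N(−d₁) = N(0.17) = 0.5675
P = 270·0.9876·0.6591 − 250·0.9948·0.5675 = 175.7503 − 141.1373 = 34.6131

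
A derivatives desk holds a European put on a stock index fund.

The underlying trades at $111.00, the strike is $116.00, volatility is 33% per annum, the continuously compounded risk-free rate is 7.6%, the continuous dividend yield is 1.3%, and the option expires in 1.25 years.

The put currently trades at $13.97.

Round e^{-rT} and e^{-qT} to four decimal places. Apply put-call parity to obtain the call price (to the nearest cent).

$17.69

e^(−qT) = e^(−0.013·1.25) = 0.9839;  e^(−rT) = e^(−0.076·1.25) = 0.9094
Put-call parity: C − P = S·e^(−qT) − K·e^(−rT) = 111·0.9839 − 116·0.9094 = 109.2129 − 105.4904 = 3.7225
C = P + (C − P) = 13.97 + (3.7225) = 17.6925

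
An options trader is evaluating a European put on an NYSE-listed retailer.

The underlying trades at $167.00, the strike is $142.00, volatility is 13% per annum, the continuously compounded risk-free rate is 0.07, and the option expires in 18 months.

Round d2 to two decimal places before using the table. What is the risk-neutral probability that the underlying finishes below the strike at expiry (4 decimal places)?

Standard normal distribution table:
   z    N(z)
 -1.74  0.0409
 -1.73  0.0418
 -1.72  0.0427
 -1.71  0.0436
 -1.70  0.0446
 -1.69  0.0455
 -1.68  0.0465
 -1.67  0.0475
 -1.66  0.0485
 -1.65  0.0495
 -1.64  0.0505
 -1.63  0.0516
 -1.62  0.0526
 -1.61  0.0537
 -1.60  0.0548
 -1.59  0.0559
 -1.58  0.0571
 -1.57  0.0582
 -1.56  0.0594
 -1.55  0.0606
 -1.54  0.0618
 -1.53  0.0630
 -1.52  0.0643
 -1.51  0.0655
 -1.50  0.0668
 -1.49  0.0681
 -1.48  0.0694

0.0548

T = 1.5;  σ√T = 0.1592
d₁ = [ln(167/142) + (0.07 + ½·0.13²)·1.5] / (σ√T) = (0.1622 + 0.1177) / 0.1592 = 1.7576 → 1.76
d₂ = 1.7576 − 0.1592 = 1.5984 → 1.60
Risk-neutral Pr[S_T < K] = N(−d₂) = N(-1.60) = 0.0548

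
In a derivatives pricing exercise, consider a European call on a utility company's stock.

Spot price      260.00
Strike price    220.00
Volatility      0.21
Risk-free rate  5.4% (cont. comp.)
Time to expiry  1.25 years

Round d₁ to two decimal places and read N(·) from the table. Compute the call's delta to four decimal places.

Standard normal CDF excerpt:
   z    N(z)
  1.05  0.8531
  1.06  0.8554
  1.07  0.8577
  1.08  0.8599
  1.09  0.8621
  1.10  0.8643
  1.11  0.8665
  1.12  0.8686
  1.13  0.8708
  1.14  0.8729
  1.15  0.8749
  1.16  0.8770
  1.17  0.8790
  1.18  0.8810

0.8686

σ√T = 0.21·√1.25 = 0.2348
d₁ = [ln(260/220) + (0.054 + 0.21²/2)·1.25] / 0.2348 = [0.1671 + 0.0951] / 0.2348 = 1.1164 ⇒ 1.12
N(d₁) = N(1.12) = 0.8686
Δ_call = N(d₁) = 0.8686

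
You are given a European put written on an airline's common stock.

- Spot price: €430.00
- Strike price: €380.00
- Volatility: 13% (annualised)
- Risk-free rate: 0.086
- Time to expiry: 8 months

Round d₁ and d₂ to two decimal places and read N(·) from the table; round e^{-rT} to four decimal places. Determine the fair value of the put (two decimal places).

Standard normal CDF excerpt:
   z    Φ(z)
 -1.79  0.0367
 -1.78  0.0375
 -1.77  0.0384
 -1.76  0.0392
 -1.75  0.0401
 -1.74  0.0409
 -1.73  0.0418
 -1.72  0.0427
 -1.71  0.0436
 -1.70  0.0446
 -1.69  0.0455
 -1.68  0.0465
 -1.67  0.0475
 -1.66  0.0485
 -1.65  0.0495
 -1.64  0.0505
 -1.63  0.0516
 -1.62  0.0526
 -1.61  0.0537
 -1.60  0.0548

σ√T = 0.13·√0.6667 = 0.1061
ln(S/K) + (r + σ²/2)T = ln(430/380) + (0.086 + 0.13²/2)·0.6667 = 0.1236 + 0.0630 = 0.1866
d₁ = 0.1866 / 0.1061 = 1.7578 ⇒ 1.76
d₂ = d₁ − σ√T = 1.7578 − 0.1061 = 1.6517 ⇒ 1.65
exp(−rT) = exp(−0.086·0.6667) = 0.9443
N(−d₂) = N(-1.65) = 0.0495;  N(−d₁) = N(-1.76) = 0.0392
P = 380·0.9443·0.0495 − 430·0.0392 = 17.7623 − 16.8560 = 0.9063

€0.91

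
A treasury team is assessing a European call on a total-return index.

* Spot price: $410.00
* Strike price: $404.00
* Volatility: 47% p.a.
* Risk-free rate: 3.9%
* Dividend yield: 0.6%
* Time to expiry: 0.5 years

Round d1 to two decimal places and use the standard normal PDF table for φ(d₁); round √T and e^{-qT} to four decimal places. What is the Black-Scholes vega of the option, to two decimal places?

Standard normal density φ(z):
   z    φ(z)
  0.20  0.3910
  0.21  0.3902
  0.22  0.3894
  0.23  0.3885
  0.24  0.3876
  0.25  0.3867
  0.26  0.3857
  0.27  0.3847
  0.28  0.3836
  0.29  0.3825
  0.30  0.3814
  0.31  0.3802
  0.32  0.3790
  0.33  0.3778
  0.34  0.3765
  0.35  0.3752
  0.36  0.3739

σ√T = 0.47·√0.5 = 0.3323
ln(S/K) + (r − q + σ²/2)T = ln(410/404) + (0.039 − 0.006 + 0.47²/2)·0.5 = 0.0147 + 0.0717 = 0.0865
d₁ = 0.0865 / 0.3323 = 0.2602 → 0.26
√T = √0.5 = 0.7071
φ(d₁) = φ(0.26) = 0.3857
e^(−qT) = e^(−0.006·0.5) = 0.9970
vega = S·e^(−qT)·φ(d₁)·√T = 410·0.9970·0.3857·0.7071 = 111.4832

111.48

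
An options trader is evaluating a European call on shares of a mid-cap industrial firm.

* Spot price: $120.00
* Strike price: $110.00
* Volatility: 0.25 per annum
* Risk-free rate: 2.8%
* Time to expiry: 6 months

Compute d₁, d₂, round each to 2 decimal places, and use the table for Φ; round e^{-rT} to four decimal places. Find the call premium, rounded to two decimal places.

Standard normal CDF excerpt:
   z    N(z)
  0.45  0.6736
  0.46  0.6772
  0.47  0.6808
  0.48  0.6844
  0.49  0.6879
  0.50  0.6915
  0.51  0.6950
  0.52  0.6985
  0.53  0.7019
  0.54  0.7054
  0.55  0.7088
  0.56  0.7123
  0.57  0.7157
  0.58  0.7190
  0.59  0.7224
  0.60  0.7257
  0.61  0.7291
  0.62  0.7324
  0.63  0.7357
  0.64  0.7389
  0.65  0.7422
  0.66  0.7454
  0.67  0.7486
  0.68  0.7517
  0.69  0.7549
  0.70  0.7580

$15.21

T = 0.5;  σ√T = 0.1768
ln(S/K) + (r + σ²/2)T = ln(120/110) + (0.028 + 0.25²/2)·0.5 = 0.0870 + 0.0296 = 0.1166
d₁ = 0.1166 / 0.1768 = 0.6598 → 0.66
d₂ = d₁ − σ√T = 0.6598 − 0.1768 = 0.4830 → 0.48
exp(−rT) = exp(−0.028·0.5) = 0.9861
C = 120·N(0.66) − 110·0.9861·N(0.48) = 120·0.7454 − 110·0.9861·0.6844 = 89.4480 − 74.2376 = 15.2104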